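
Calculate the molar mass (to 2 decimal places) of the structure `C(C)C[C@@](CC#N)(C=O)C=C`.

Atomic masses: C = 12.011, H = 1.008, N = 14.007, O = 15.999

151.21

Molecular formula: C9H13NO.
M = 9×12.011 + 13×1.008 + 1×14.007 + 1×15.999 = 151.21 g/mol.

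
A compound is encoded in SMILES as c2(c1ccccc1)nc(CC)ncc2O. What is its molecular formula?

Heavy atoms from the SMILES: 12 C, 2 N, 1 O.
Implicit hydrogens by atom environment:
  6 × C (aromatic): 1 H each → 6
  4 × C (aromatic): no H
  2 × N (aromatic): no H
  1 × C: 3 H
  1 × C: 2 H
  1 × O: 1 H
  Total hydrogens = 12.
Molecular formula: C12H12N2O

C12H12N2O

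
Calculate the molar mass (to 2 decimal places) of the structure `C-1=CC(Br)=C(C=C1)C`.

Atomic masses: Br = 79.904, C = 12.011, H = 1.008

Molecular formula: C7H7Br.
M = 1×79.904 + 7×12.011 + 7×1.008 = 171.04 g/mol.

171.04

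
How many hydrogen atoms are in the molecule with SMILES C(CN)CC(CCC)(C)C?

Hydrogens are implicit in SMILES; fill each atom to its normal valence:
  5 × C: 2 H each → 10
  3 × C: 3 H each → 9
  1 × C: no H
  1 × N: 2 H
  Total hydrogens = 21.

21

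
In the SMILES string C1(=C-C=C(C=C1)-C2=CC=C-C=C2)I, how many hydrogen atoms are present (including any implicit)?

Hydrogens are implicit in SMILES; fill each atom to its normal valence:
  9 × C (aromatic): 1 H each → 9
  3 × C (aromatic): no H
  1 × I: no H
  Total hydrogens = 9.

9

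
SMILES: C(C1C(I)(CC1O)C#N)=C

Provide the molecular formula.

C7H8INO

Heavy atoms from the SMILES: 7 C, 1 I, 1 N, 1 O.
Implicit hydrogens by atom environment:
  3 × C: 1 H each → 3
  2 × C: 2 H each → 4
  2 × C: no H
  1 × I: no H
  1 × N: no H
  1 × O: 1 H
  Total hydrogens = 8.
Molecular formula: C7H8INO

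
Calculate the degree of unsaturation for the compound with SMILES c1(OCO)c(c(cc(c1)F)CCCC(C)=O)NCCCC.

Molecular formula from the SMILES: C16H24FNO3.
DoU = (2C + 2 + N − H − X)/2 = (2·16 + 2 + 1 − 24 − 1)/2 = 10/2 = 5.
(Structurally: 1 ring(s) + 4 π bond(s) = 5.)

5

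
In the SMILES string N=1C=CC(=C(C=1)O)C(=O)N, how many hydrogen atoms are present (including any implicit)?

6

Hydrogens are implicit in SMILES; fill each atom to its normal valence:
  3 × C (aromatic): 1 H each → 3
  2 × C (aromatic): no H
  1 × C: no H
  1 × N: 2 H
  1 × N (aromatic): no H
  1 × O: 1 H
  1 × O: no H
  Total hydrogens = 6.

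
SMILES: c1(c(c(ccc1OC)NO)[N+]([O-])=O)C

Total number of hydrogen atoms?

Hydrogens are implicit in SMILES; fill each atom to its normal valence:
  4 × C (aromatic): no H
  2 × C: 3 H each → 6
  2 × C (aromatic): 1 H each → 2
  2 × O: no H
  1 × N: 1 H
  1 × N (charge +1): no H
  1 × O: 1 H
  1 × O (charge -1): no H
  Total hydrogens = 10.

10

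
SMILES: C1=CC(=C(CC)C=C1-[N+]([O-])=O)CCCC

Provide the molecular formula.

Heavy atoms from the SMILES: 12 C, 1 N, 2 O.
Implicit hydrogens by atom environment:
  4 × C: 2 H each → 8
  3 × C (aromatic): 1 H each → 3
  3 × C (aromatic): no H
  2 × C: 3 H each → 6
  1 × N (charge +1): no H
  1 × O: no H
  1 × O (charge -1): no H
  Total hydrogens = 17.
Molecular formula: C12H17NO2

C12H17NO2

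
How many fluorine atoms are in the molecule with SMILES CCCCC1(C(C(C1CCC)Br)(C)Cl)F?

The symbol for fluorine appears 1 time in the SMILES.

1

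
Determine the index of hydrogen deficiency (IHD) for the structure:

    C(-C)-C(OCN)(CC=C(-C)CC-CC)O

1

Molecular formula from the SMILES: C12H25NO2.
DoU = (2C + 2 + N − H − X)/2 = (2·12 + 2 + 1 − 25 − 0)/2 = 2/2 = 1.
(Structurally: 0 ring(s) + 1 π bond(s) = 1.)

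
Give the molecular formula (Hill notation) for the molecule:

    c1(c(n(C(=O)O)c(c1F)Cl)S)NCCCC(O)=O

Heavy atoms from the SMILES: 9 C, 1 Cl, 1 F, 2 N, 4 O, 1 S.
Implicit hydrogens by atom environment:
  4 × C (aromatic): no H
  3 × C: 2 H each → 6
  2 × C: no H
  2 × O: 1 H each → 2
  2 × O: no H
  1 × Cl: no H
  1 × F: no H
  1 × N: 1 H
  1 × N (aromatic): no H
  1 × S: 1 H
  Total hydrogens = 10.
Molecular formula: C9H10ClFN2O4S

C9H10ClFN2O4S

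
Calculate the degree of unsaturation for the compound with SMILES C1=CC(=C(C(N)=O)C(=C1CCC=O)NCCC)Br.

6

Molecular formula from the SMILES: C13H17BrN2O2.
DoU = (2C + 2 + N − H − X)/2 = (2·13 + 2 + 2 − 17 − 1)/2 = 12/2 = 6.
(Structurally: 1 ring(s) + 5 π bond(s) = 6.)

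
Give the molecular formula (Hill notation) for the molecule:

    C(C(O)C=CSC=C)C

Heavy atoms from the SMILES: 7 C, 1 O, 1 S.
Implicit hydrogens by atom environment:
  4 × C: 1 H each → 4
  2 × C: 2 H each → 4
  1 × C: 3 H
  1 × O: 1 H
  1 × S: no H
  Total hydrogens = 12.
Molecular formula: C7H12OS

C7H12OS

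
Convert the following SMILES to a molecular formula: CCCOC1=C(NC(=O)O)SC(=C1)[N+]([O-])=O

C8H10N2O5S

Heavy atoms from the SMILES: 8 C, 2 N, 5 O, 1 S.
Implicit hydrogens by atom environment:
  3 × C (aromatic): no H
  3 × O: no H
  2 × C: 2 H each → 4
  1 × C: 3 H
  1 × C (aromatic): 1 H
  1 × C: no H
  1 × N: 1 H
  1 × N (charge +1): no H
  1 × O: 1 H
  1 × O (charge -1): no H
  1 × S (aromatic): no H
  Total hydrogens = 10.
Molecular formula: C8H10N2O5S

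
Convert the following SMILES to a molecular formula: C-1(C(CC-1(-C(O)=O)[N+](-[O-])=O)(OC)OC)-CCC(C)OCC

Heavy atoms from the SMILES: 13 C, 1 N, 7 O.
Implicit hydrogens by atom environment:
  5 × O: no H
  4 × C: 3 H each → 12
  4 × C: 2 H each → 8
  3 × C: no H
  2 × C: 1 H each → 2
  1 × N (charge +1): no H
  1 × O: 1 H
  1 × O (charge -1): no H
  Total hydrogens = 23.
Molecular formula: C13H23NO7

C13H23NO7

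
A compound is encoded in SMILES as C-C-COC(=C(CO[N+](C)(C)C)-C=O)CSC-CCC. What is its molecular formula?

Heavy atoms from the SMILES: 15 C, 1 N, 3 O, 1 S.
Implicit hydrogens by atom environment:
  7 × C: 2 H each → 14
  5 × C: 3 H each → 15
  3 × O: no H
  2 × C: no H
  1 × C: 1 H
  1 × N (charge +1): no H
  1 × S: no H
  Total hydrogens = 30.
Net charge +1.
Molecular formula: C15H30NO3S+

C15H30NO3S+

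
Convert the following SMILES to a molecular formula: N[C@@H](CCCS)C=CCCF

Heavy atoms from the SMILES: 8 C, 1 F, 1 N, 1 S.
Implicit hydrogens by atom environment:
  5 × C: 2 H each → 10
  3 × C: 1 H each → 3
  1 × F: no H
  1 × N: 2 H
  1 × S: 1 H
  Total hydrogens = 16.
Molecular formula: C8H16FNS

C8H16FNS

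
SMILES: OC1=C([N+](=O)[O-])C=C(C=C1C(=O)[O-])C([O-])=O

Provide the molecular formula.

Heavy atoms from the SMILES: 8 C, 1 N, 7 O.
Implicit hydrogens by atom environment:
  4 × C (aromatic): no H
  3 × O: no H
  3 × O (charge -1): no H
  2 × C (aromatic): 1 H each → 2
  2 × C: no H
  1 × N (charge +1): no H
  1 × O: 1 H
  Total hydrogens = 3.
Net charge -2.
Molecular formula: [C8H3NO7]2-

[C8H3NO7]2-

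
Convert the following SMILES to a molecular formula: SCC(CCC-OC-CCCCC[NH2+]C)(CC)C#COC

C17H34NO2S+

Heavy atoms from the SMILES: 17 C, 1 N, 2 O, 1 S.
Implicit hydrogens by atom environment:
  11 × C: 2 H each → 22
  3 × C: 3 H each → 9
  3 × C: no H
  2 × O: no H
  1 × N (charge +1): 2 H
  1 × S: 1 H
  Total hydrogens = 34.
Net charge +1.
Molecular formula: C17H34NO2S+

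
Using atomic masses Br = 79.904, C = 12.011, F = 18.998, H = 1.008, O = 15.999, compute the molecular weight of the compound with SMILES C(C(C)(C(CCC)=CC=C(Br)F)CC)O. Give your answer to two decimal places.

279.19

Molecular formula: C12H20BrFO.
M = 1×79.904 + 12×12.011 + 1×18.998 + 20×1.008 + 1×15.999 = 279.19 g/mol.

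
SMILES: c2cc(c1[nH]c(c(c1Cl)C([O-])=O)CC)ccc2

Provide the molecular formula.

C13H11ClNO2-

Heavy atoms from the SMILES: 13 C, 1 Cl, 1 N, 2 O.
Implicit hydrogens by atom environment:
  5 × C (aromatic): 1 H each → 5
  5 × C (aromatic): no H
  1 × C: 3 H
  1 × C: 2 H
  1 × C: no H
  1 × Cl: no H
  1 × N (aromatic): 1 H
  1 × O: no H
  1 × O (charge -1): no H
  Total hydrogens = 11.
Net charge -1.
Molecular formula: C13H11ClNO2-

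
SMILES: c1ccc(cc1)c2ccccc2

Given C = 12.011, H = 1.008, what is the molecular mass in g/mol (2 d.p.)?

Molecular formula: C12H10.
M = 12×12.011 + 10×1.008 = 154.21 g/mol.

154.21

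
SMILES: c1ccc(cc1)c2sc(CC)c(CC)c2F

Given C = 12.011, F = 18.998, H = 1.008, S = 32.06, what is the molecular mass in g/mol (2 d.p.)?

Molecular formula: C14H15FS.
M = 14×12.011 + 1×18.998 + 15×1.008 + 1×32.06 = 234.33 g/mol.

234.33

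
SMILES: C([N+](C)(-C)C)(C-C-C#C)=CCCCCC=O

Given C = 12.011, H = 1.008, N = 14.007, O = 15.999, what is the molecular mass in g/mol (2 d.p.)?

222.35

Molecular formula: C14H24NO+.
M = 14×12.011 + 24×1.008 + 1×14.007 + 1×15.999 = 222.35 g/mol.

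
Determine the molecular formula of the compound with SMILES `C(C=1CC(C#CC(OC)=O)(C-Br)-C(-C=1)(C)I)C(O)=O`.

C13H14BrIO4

Heavy atoms from the SMILES: 1 Br, 13 C, 1 I, 4 O.
Implicit hydrogens by atom environment:
  7 × C: no H
  3 × C: 2 H each → 6
  3 × O: no H
  2 × C: 3 H each → 6
  1 × Br: no H
  1 × C: 1 H
  1 × I: no H
  1 × O: 1 H
  Total hydrogens = 14.
Molecular formula: C13H14BrIO4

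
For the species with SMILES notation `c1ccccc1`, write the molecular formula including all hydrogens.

C6H6

Heavy atoms from the SMILES: 6 C.
Implicit hydrogens by atom environment:
  6 × C (aromatic): 1 H each → 6
  Total hydrogens = 6.
Molecular formula: C6H6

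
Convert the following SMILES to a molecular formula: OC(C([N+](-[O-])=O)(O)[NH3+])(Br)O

Heavy atoms from the SMILES: 1 Br, 2 C, 2 N, 5 O.
Implicit hydrogens by atom environment:
  3 × O: 1 H each → 3
  2 × C: no H
  1 × Br: no H
  1 × N (charge +1): 3 H
  1 × N (charge +1): no H
  1 × O: no H
  1 × O (charge -1): no H
  Total hydrogens = 6.
Net charge +1.
Molecular formula: C2H6BrN2O5+

C2H6BrN2O5+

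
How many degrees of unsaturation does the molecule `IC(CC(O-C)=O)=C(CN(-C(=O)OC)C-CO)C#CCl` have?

Molecular formula from the SMILES: C12H15ClINO5.
DoU = (2C + 2 + N − H − X)/2 = (2·12 + 2 + 1 − 15 − 2)/2 = 10/2 = 5.
(Structurally: 0 ring(s) + 5 π bond(s) = 5.)

5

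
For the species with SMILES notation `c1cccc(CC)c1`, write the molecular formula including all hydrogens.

Heavy atoms from the SMILES: 8 C.
Implicit hydrogens by atom environment:
  5 × C (aromatic): 1 H each → 5
  1 × C: 3 H
  1 × C: 2 H
  1 × C (aromatic): no H
  Total hydrogens = 10.
Molecular formula: C8H10

C8H10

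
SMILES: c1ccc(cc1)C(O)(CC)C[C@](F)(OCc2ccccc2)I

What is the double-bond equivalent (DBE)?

8

Molecular formula from the SMILES: C18H20FIO2.
DoU = (2C + 2 + N − H − X)/2 = (2·18 + 2 + 0 − 20 − 2)/2 = 16/2 = 8.
(Structurally: 2 ring(s) + 6 π bond(s) = 8.)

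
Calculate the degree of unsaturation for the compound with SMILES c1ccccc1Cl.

Molecular formula from the SMILES: C6H5Cl.
DoU = (2C + 2 + N − H − X)/2 = (2·6 + 2 + 0 − 5 − 1)/2 = 8/2 = 4.
(Structurally: 1 ring(s) + 3 π bond(s) = 4.)

4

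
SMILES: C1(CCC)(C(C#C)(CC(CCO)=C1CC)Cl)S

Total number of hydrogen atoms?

Hydrogens are implicit in SMILES; fill each atom to its normal valence:
  6 × C: 2 H each → 12
  5 × C: no H
  2 × C: 3 H each → 6
  1 × C: 1 H
  1 × Cl: no H
  1 × O: 1 H
  1 × S: 1 H
  Total hydrogens = 21.

21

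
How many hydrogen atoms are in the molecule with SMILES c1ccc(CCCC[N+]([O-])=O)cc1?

Hydrogens are implicit in SMILES; fill each atom to its normal valence:
  5 × C (aromatic): 1 H each → 5
  4 × C: 2 H each → 8
  1 × C (aromatic): no H
  1 × N (charge +1): no H
  1 × O: no H
  1 × O (charge -1): no H
  Total hydrogens = 13.

13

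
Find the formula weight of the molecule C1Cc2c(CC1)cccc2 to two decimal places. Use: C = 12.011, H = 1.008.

Molecular formula: C10H12.
M = 10×12.011 + 12×1.008 = 132.21 g/mol.

132.21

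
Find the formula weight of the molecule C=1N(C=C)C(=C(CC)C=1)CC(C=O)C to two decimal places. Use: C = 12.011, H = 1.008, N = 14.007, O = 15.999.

Molecular formula: C12H17NO.
M = 12×12.011 + 17×1.008 + 1×14.007 + 1×15.999 = 191.27 g/mol.

191.27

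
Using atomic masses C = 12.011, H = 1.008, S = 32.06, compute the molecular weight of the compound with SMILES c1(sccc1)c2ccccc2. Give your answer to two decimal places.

Molecular formula: C10H8S.
M = 10×12.011 + 8×1.008 + 1×32.06 = 160.23 g/mol.

160.23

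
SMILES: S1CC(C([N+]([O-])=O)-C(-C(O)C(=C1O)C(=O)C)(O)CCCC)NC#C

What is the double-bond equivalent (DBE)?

Molecular formula from the SMILES: C15H22N2O6S.
DoU = (2C + 2 + N − H − X)/2 = (2·15 + 2 + 2 − 22 − 0)/2 = 12/2 = 6.
(Structurally: 1 ring(s) + 5 π bond(s) = 6.)

6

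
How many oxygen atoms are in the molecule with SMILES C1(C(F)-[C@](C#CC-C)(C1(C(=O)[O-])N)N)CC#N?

2

The symbol for oxygen appears 2 times in the SMILES.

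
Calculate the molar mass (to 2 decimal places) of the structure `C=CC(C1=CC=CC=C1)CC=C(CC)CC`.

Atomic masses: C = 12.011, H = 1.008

Molecular formula: C16H22.
M = 16×12.011 + 22×1.008 = 214.35 g/mol.

214.35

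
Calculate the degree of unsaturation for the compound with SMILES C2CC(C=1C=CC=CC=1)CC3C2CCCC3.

6

Molecular formula from the SMILES: C16H22.
DoU = (2C + 2 + N − H − X)/2 = (2·16 + 2 + 0 − 22 − 0)/2 = 12/2 = 6.
(Structurally: 3 ring(s) + 3 π bond(s) = 6.)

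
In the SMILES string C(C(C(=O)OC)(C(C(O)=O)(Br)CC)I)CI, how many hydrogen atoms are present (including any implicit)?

Hydrogens are implicit in SMILES; fill each atom to its normal valence:
  4 × C: no H
  3 × C: 2 H each → 6
  3 × O: no H
  2 × C: 3 H each → 6
  2 × I: no H
  1 × Br: no H
  1 × O: 1 H
  Total hydrogens = 13.

13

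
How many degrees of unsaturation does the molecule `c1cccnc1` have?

4

Molecular formula from the SMILES: C5H5N.
DoU = (2C + 2 + N − H − X)/2 = (2·5 + 2 + 1 − 5 − 0)/2 = 8/2 = 4.
(Structurally: 1 ring(s) + 3 π bond(s) = 4.)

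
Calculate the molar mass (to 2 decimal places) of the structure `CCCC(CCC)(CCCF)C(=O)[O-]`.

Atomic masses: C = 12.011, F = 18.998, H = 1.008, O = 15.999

203.28

Molecular formula: C11H20FO2-.
M = 11×12.011 + 1×18.998 + 20×1.008 + 2×15.999 = 203.28 g/mol.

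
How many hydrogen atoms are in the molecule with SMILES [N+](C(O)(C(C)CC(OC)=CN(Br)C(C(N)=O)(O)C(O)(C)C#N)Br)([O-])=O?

Hydrogens are implicit in SMILES; fill each atom to its normal valence:
  6 × C: no H
  3 × C: 3 H each → 9
  3 × O: 1 H each → 3
  3 × O: no H
  2 × Br: no H
  2 × C: 1 H each → 2
  2 × N: no H
  1 × C: 2 H
  1 × N: 2 H
  1 × N (charge +1): no H
  1 × O (charge -1): no H
  Total hydrogens = 18.

18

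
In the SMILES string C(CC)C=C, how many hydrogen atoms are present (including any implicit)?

Hydrogens are implicit in SMILES; fill each atom to its normal valence:
  3 × C: 2 H each → 6
  1 × C: 3 H
  1 × C: 1 H
  Total hydrogens = 10.

10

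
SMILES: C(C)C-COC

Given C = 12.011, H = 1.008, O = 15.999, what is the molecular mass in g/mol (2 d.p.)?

88.15

Molecular formula: C5H12O.
M = 5×12.011 + 12×1.008 + 1×15.999 = 88.15 g/mol.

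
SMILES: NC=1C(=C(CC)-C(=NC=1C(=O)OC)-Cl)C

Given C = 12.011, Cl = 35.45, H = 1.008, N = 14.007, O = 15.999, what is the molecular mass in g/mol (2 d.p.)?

Molecular formula: C10H13ClN2O2.
M = 10×12.011 + 1×35.45 + 13×1.008 + 2×14.007 + 2×15.999 = 228.68 g/mol.

228.68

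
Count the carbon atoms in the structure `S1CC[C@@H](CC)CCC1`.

The symbol for carbon appears 8 times in the SMILES.

8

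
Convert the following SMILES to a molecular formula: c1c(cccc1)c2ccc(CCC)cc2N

C15H17N

Heavy atoms from the SMILES: 15 C, 1 N.
Implicit hydrogens by atom environment:
  8 × C (aromatic): 1 H each → 8
  4 × C (aromatic): no H
  2 × C: 2 H each → 4
  1 × C: 3 H
  1 × N: 2 H
  Total hydrogens = 17.
Molecular formula: C15H17N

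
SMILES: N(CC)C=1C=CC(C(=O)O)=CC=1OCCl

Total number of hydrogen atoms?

12

Hydrogens are implicit in SMILES; fill each atom to its normal valence:
  3 × C (aromatic): 1 H each → 3
  3 × C (aromatic): no H
  2 × C: 2 H each → 4
  2 × O: no H
  1 × C: 3 H
  1 × C: no H
  1 × Cl: no H
  1 × N: 1 H
  1 × O: 1 H
  Total hydrogens = 12.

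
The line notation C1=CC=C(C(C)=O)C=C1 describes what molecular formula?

Heavy atoms from the SMILES: 8 C, 1 O.
Implicit hydrogens by atom environment:
  5 × C (aromatic): 1 H each → 5
  1 × C: 3 H
  1 × C (aromatic): no H
  1 × C: no H
  1 × O: no H
  Total hydrogens = 8.
Molecular formula: C8H8O

C8H8O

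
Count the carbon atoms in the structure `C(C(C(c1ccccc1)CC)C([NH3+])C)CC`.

The symbol for carbon appears 15 times in the SMILES. Lowercase c denotes aromatic carbon and counts toward C.

15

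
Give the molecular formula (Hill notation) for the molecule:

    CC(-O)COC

Heavy atoms from the SMILES: 4 C, 2 O.
Implicit hydrogens by atom environment:
  2 × C: 3 H each → 6
  1 × C: 2 H
  1 × C: 1 H
  1 × O: 1 H
  1 × O: no H
  Total hydrogens = 10.
Molecular formula: C4H10O2

C4H10O2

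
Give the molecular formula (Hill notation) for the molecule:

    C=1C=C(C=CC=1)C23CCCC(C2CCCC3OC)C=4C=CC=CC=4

Heavy atoms from the SMILES: 23 C, 1 O.
Implicit hydrogens by atom environment:
  10 × C (aromatic): 1 H each → 10
  6 × C: 2 H each → 12
  3 × C: 1 H each → 3
  2 × C (aromatic): no H
  1 × C: 3 H
  1 × C: no H
  1 × O: no H
  Total hydrogens = 28.
Molecular formula: C23H28O

C23H28O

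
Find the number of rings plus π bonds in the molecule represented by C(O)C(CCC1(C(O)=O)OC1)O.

Molecular formula from the SMILES: C7H12O5.
DoU = (2C + 2 + N − H − X)/2 = (2·7 + 2 + 0 − 12 − 0)/2 = 4/2 = 2.
(Structurally: 1 ring(s) + 1 π bond(s) = 2.)

2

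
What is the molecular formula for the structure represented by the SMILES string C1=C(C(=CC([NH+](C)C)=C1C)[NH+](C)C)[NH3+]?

Heavy atoms from the SMILES: 11 C, 3 N.
Implicit hydrogens by atom environment:
  5 × C: 3 H each → 15
  4 × C (aromatic): no H
  2 × C (aromatic): 1 H each → 2
  2 × N (charge +1): 1 H each → 2
  1 × N (charge +1): 3 H
  Total hydrogens = 22.
Net charge +3.
Molecular formula: [C11H22N3]3+

[C11H22N3]3+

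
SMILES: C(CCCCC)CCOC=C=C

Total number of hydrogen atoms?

20

Hydrogens are implicit in SMILES; fill each atom to its normal valence:
  8 × C: 2 H each → 16
  1 × C: 3 H
  1 × C: 1 H
  1 × C: no H
  1 × O: no H
  Total hydrogens = 20.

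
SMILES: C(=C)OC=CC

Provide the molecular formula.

Heavy atoms from the SMILES: 5 C, 1 O.
Implicit hydrogens by atom environment:
  3 × C: 1 H each → 3
  1 × C: 3 H
  1 × C: 2 H
  1 × O: no H
  Total hydrogens = 8.
Molecular formula: C5H8O

C5H8O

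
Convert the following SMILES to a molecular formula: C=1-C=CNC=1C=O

C5H5NO

Heavy atoms from the SMILES: 5 C, 1 N, 1 O.
Implicit hydrogens by atom environment:
  3 × C (aromatic): 1 H each → 3
  1 × C: 1 H
  1 × C (aromatic): no H
  1 × N (aromatic): 1 H
  1 × O: no H
  Total hydrogens = 5.
Molecular formula: C5H5NO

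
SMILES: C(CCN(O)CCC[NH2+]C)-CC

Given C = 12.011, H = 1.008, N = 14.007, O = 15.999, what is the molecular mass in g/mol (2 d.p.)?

Molecular formula: C9H23N2O+.
M = 9×12.011 + 23×1.008 + 2×14.007 + 1×15.999 = 175.30 g/mol.

175.30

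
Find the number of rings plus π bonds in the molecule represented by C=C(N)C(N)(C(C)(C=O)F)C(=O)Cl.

3

Molecular formula from the SMILES: C7H10ClFN2O2.
DoU = (2C + 2 + N − H − X)/2 = (2·7 + 2 + 2 − 10 − 2)/2 = 6/2 = 3.
(Structurally: 0 ring(s) + 3 π bond(s) = 3.)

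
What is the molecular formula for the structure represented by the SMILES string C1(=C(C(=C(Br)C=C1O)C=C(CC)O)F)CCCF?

C13H15BrF2O2

Heavy atoms from the SMILES: 1 Br, 13 C, 2 F, 2 O.
Implicit hydrogens by atom environment:
  5 × C (aromatic): no H
  4 × C: 2 H each → 8
  2 × F: no H
  2 × O: 1 H each → 2
  1 × Br: no H
  1 × C: 3 H
  1 × C (aromatic): 1 H
  1 × C: 1 H
  1 × C: no H
  Total hydrogens = 15.
Molecular formula: C13H15BrF2O2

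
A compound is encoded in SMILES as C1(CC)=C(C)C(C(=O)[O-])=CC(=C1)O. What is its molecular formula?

C10H11O3-

Heavy atoms from the SMILES: 10 C, 3 O.
Implicit hydrogens by atom environment:
  4 × C (aromatic): no H
  2 × C: 3 H each → 6
  2 × C (aromatic): 1 H each → 2
  1 × C: 2 H
  1 × C: no H
  1 × O: 1 H
  1 × O: no H
  1 × O (charge -1): no H
  Total hydrogens = 11.
Net charge -1.
Molecular formula: C10H11O3-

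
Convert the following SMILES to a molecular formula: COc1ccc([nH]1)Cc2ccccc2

Heavy atoms from the SMILES: 12 C, 1 N, 1 O.
Implicit hydrogens by atom environment:
  7 × C (aromatic): 1 H each → 7
  3 × C (aromatic): no H
  1 × C: 3 H
  1 × C: 2 H
  1 × N (aromatic): 1 H
  1 × O: no H
  Total hydrogens = 13.
Molecular formula: C12H13NO

C12H13NO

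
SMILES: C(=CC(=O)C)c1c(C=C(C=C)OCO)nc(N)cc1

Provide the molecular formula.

C14H16N2O3

Heavy atoms from the SMILES: 14 C, 2 N, 3 O.
Implicit hydrogens by atom environment:
  4 × C: 1 H each → 4
  3 × C (aromatic): no H
  2 × C: 2 H each → 4
  2 × C (aromatic): 1 H each → 2
  2 × C: no H
  2 × O: no H
  1 × C: 3 H
  1 × N: 2 H
  1 × N (aromatic): no H
  1 × O: 1 H
  Total hydrogens = 16.
Molecular formula: C14H16N2O3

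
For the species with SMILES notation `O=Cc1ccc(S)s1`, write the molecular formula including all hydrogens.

C5H4OS2

Heavy atoms from the SMILES: 5 C, 1 O, 2 S.
Implicit hydrogens by atom environment:
  2 × C (aromatic): 1 H each → 2
  2 × C (aromatic): no H
  1 × C: 1 H
  1 × O: no H
  1 × S: 1 H
  1 × S (aromatic): no H
  Total hydrogens = 4.
Molecular formula: C5H4OS2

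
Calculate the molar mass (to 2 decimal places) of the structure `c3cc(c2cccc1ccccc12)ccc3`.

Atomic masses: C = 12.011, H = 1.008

Molecular formula: C16H12.
M = 16×12.011 + 12×1.008 = 204.27 g/mol.

204.27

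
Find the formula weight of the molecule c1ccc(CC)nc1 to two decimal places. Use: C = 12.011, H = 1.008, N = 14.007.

Molecular formula: C7H9N.
M = 7×12.011 + 9×1.008 + 1×14.007 = 107.16 g/mol.

107.16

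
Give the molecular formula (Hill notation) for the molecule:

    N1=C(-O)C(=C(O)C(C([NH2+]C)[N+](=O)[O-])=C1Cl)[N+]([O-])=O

C7H8ClN4O6+

Heavy atoms from the SMILES: 7 C, 1 Cl, 4 N, 6 O.
Implicit hydrogens by atom environment:
  5 × C (aromatic): no H
  2 × N (charge +1): no H
  2 × O: 1 H each → 2
  2 × O: no H
  2 × O (charge -1): no H
  1 × C: 3 H
  1 × C: 1 H
  1 × Cl: no H
  1 × N (charge +1): 2 H
  1 × N (aromatic): no H
  Total hydrogens = 8.
Net charge +1.
Molecular formula: C7H8ClN4O6+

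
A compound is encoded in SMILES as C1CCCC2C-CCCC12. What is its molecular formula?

C10H18

Heavy atoms from the SMILES: 10 C.
Implicit hydrogens by atom environment:
  8 × C: 2 H each → 16
  2 × C: 1 H each → 2
  Total hydrogens = 18.
Molecular formula: C10H18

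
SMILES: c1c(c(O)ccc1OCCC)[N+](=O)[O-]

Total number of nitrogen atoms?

The symbol for nitrogen appears 1 time in the SMILES.

1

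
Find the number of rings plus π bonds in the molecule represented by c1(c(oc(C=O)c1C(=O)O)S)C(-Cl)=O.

6

Molecular formula from the SMILES: C7H3ClO5S.
DoU = (2C + 2 + N − H − X)/2 = (2·7 + 2 + 0 − 3 − 1)/2 = 12/2 = 6.
(Structurally: 1 ring(s) + 5 π bond(s) = 6.)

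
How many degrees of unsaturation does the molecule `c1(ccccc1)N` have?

4

Molecular formula from the SMILES: C6H7N.
DoU = (2C + 2 + N − H − X)/2 = (2·6 + 2 + 1 − 7 − 0)/2 = 8/2 = 4.
(Structurally: 1 ring(s) + 3 π bond(s) = 4.)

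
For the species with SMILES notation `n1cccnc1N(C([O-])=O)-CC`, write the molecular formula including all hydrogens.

C7H8N3O2-

Heavy atoms from the SMILES: 7 C, 3 N, 2 O.
Implicit hydrogens by atom environment:
  3 × C (aromatic): 1 H each → 3
  2 × N (aromatic): no H
  1 × C: 3 H
  1 × C: 2 H
  1 × C (aromatic): no H
  1 × C: no H
  1 × N: no H
  1 × O: no H
  1 × O (charge -1): no H
  Total hydrogens = 8.
Net charge -1.
Molecular formula: C7H8N3O2-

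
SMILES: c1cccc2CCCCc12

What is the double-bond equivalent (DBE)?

Molecular formula from the SMILES: C10H12.
DoU = (2C + 2 + N − H − X)/2 = (2·10 + 2 + 0 − 12 − 0)/2 = 10/2 = 5.
(Structurally: 2 ring(s) + 3 π bond(s) = 5.)

5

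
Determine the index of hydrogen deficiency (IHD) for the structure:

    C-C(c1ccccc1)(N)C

4

Molecular formula from the SMILES: C9H13N.
DoU = (2C + 2 + N − H − X)/2 = (2·9 + 2 + 1 − 13 − 0)/2 = 8/2 = 4.
(Structurally: 1 ring(s) + 3 π bond(s) = 4.)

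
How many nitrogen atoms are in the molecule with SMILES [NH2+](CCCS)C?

1

The symbol for nitrogen appears 1 time in the SMILES.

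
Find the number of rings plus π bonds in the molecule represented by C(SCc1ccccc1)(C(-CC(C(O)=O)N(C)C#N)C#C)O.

Molecular formula from the SMILES: C16H18N2O3S.
DoU = (2C + 2 + N − H − X)/2 = (2·16 + 2 + 2 − 18 − 0)/2 = 18/2 = 9.
(Structurally: 1 ring(s) + 8 π bond(s) = 9.)

9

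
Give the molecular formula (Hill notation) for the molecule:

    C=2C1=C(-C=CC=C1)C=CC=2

C10H8

Heavy atoms from the SMILES: 10 C.
Implicit hydrogens by atom environment:
  8 × C (aromatic): 1 H each → 8
  2 × C (aromatic): no H
  Total hydrogens = 8.
Molecular formula: C10H8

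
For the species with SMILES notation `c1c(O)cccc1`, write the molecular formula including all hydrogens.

C6H6O

Heavy atoms from the SMILES: 6 C, 1 O.
Implicit hydrogens by atom environment:
  5 × C (aromatic): 1 H each → 5
  1 × C (aromatic): no H
  1 × O: 1 H
  Total hydrogens = 6.
Molecular formula: C6H6O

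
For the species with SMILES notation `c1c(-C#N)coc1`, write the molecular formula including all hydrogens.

Heavy atoms from the SMILES: 5 C, 1 N, 1 O.
Implicit hydrogens by atom environment:
  3 × C (aromatic): 1 H each → 3
  1 × C (aromatic): no H
  1 × C: no H
  1 × N: no H
  1 × O (aromatic): no H
  Total hydrogens = 3.
Molecular formula: C5H3NO

C5H3NO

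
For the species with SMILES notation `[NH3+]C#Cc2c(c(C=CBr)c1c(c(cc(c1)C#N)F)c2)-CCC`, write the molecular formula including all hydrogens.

C18H15BrFN2+

Heavy atoms from the SMILES: 1 Br, 18 C, 1 F, 2 N.
Implicit hydrogens by atom environment:
  7 × C (aromatic): no H
  3 × C (aromatic): 1 H each → 3
  3 × C: no H
  2 × C: 2 H each → 4
  2 × C: 1 H each → 2
  1 × Br: no H
  1 × C: 3 H
  1 × F: no H
  1 × N (charge +1): 3 H
  1 × N: no H
  Total hydrogens = 15.
Net charge +1.
Molecular formula: C18H15BrFN2+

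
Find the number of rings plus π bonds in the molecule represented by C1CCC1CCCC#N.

3

Molecular formula from the SMILES: C8H13N.
DoU = (2C + 2 + N − H − X)/2 = (2·8 + 2 + 1 − 13 − 0)/2 = 6/2 = 3.
(Structurally: 1 ring(s) + 2 π bond(s) = 3.)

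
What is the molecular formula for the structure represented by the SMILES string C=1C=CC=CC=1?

Heavy atoms from the SMILES: 6 C.
Implicit hydrogens by atom environment:
  6 × C (aromatic): 1 H each → 6
  Total hydrogens = 6.
Molecular formula: C6H6

C6H6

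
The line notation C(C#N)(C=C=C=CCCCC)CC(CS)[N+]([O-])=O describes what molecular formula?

C13H18N2O2S

Heavy atoms from the SMILES: 13 C, 2 N, 2 O, 1 S.
Implicit hydrogens by atom environment:
  5 × C: 2 H each → 10
  4 × C: 1 H each → 4
  3 × C: no H
  1 × C: 3 H
  1 × N: no H
  1 × N (charge +1): no H
  1 × O: no H
  1 × O (charge -1): no H
  1 × S: 1 H
  Total hydrogens = 18.
Molecular formula: C13H18N2O2S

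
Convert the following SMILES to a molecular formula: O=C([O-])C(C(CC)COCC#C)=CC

C11H15O3-

Heavy atoms from the SMILES: 11 C, 3 O.
Implicit hydrogens by atom environment:
  3 × C: 2 H each → 6
  3 × C: 1 H each → 3
  3 × C: no H
  2 × C: 3 H each → 6
  2 × O: no H
  1 × O (charge -1): no H
  Total hydrogens = 15.
Net charge -1.
Molecular formula: C11H15O3-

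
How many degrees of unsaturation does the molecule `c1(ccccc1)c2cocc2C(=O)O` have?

Molecular formula from the SMILES: C11H8O3.
DoU = (2C + 2 + N − H − X)/2 = (2·11 + 2 + 0 − 8 − 0)/2 = 16/2 = 8.
(Structurally: 2 ring(s) + 6 π bond(s) = 8.)

8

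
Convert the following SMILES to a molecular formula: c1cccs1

Heavy atoms from the SMILES: 4 C, 1 S.
Implicit hydrogens by atom environment:
  4 × C (aromatic): 1 H each → 4
  1 × S (aromatic): no H
  Total hydrogens = 4.
Molecular formula: C4H4S

C4H4S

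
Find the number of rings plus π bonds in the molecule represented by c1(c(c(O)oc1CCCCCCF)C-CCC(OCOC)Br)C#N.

Molecular formula from the SMILES: C17H25BrFNO4.
DoU = (2C + 2 + N − H − X)/2 = (2·17 + 2 + 1 − 25 − 2)/2 = 10/2 = 5.
(Structurally: 1 ring(s) + 4 π bond(s) = 5.)

5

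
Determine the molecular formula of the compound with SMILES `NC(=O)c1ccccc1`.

Heavy atoms from the SMILES: 7 C, 1 N, 1 O.
Implicit hydrogens by atom environment:
  5 × C (aromatic): 1 H each → 5
  1 × C (aromatic): no H
  1 × C: no H
  1 × N: 2 H
  1 × O: no H
  Total hydrogens = 7.
Molecular formula: C7H7NO

C7H7NO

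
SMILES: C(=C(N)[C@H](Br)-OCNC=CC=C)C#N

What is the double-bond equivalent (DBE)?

5

Molecular formula from the SMILES: C9H12BrN3O.
DoU = (2C + 2 + N − H − X)/2 = (2·9 + 2 + 3 − 12 − 1)/2 = 10/2 = 5.
(Structurally: 0 ring(s) + 5 π bond(s) = 5.)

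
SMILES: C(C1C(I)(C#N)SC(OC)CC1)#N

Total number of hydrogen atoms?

9

Hydrogens are implicit in SMILES; fill each atom to its normal valence:
  3 × C: no H
  2 × C: 2 H each → 4
  2 × C: 1 H each → 2
  2 × N: no H
  1 × C: 3 H
  1 × I: no H
  1 × O: no H
  1 × S: no H
  Total hydrogens = 9.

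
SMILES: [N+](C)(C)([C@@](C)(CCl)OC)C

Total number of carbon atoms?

7

The symbol for carbon appears 7 times in the SMILES. (Cl is a single chlorine, not C + l.)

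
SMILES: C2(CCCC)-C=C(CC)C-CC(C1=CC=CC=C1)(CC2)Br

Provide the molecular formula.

C20H29Br

Heavy atoms from the SMILES: 1 Br, 20 C.
Implicit hydrogens by atom environment:
  8 × C: 2 H each → 16
  5 × C (aromatic): 1 H each → 5
  2 × C: 3 H each → 6
  2 × C: 1 H each → 2
  2 × C: no H
  1 × Br: no H
  1 × C (aromatic): no H
  Total hydrogens = 29.
Molecular formula: C20H29Br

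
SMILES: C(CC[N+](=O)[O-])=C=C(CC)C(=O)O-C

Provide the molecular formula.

C9H13NO4

Heavy atoms from the SMILES: 9 C, 1 N, 4 O.
Implicit hydrogens by atom environment:
  3 × C: 2 H each → 6
  3 × C: no H
  3 × O: no H
  2 × C: 3 H each → 6
  1 × C: 1 H
  1 × N (charge +1): no H
  1 × O (charge -1): no H
  Total hydrogens = 13.
Molecular formula: C9H13NO4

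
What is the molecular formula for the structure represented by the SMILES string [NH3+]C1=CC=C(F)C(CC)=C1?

C8H11FN+

Heavy atoms from the SMILES: 8 C, 1 F, 1 N.
Implicit hydrogens by atom environment:
  3 × C (aromatic): 1 H each → 3
  3 × C (aromatic): no H
  1 × C: 3 H
  1 × C: 2 H
  1 × F: no H
  1 × N (charge +1): 3 H
  Total hydrogens = 11.
Net charge +1.
Molecular formula: C8H11FN+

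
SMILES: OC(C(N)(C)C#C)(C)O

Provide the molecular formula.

Heavy atoms from the SMILES: 6 C, 1 N, 2 O.
Implicit hydrogens by atom environment:
  3 × C: no H
  2 × C: 3 H each → 6
  2 × O: 1 H each → 2
  1 × C: 1 H
  1 × N: 2 H
  Total hydrogens = 11.
Molecular formula: C6H11NO2

C6H11NO2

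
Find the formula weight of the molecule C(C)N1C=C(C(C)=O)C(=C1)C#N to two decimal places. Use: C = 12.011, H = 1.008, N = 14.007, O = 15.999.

Molecular formula: C9H10N2O.
M = 9×12.011 + 10×1.008 + 2×14.007 + 1×15.999 = 162.19 g/mol.

162.19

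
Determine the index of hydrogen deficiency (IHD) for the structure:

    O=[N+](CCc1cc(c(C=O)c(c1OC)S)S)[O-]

Molecular formula from the SMILES: C10H11NO4S2.
DoU = (2C + 2 + N − H − X)/2 = (2·10 + 2 + 1 − 11 − 0)/2 = 12/2 = 6.
(Structurally: 1 ring(s) + 5 π bond(s) = 6.)

6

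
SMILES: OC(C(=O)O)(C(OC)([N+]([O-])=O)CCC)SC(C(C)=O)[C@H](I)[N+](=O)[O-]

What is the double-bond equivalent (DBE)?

4

Molecular formula from the SMILES: C11H17IN2O9S.
DoU = (2C + 2 + N − H − X)/2 = (2·11 + 2 + 2 − 17 − 1)/2 = 8/2 = 4.
(Structurally: 0 ring(s) + 4 π bond(s) = 4.)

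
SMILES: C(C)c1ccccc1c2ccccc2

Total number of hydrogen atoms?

14

Hydrogens are implicit in SMILES; fill each atom to its normal valence:
  9 × C (aromatic): 1 H each → 9
  3 × C (aromatic): no H
  1 × C: 3 H
  1 × C: 2 H
  Total hydrogens = 14.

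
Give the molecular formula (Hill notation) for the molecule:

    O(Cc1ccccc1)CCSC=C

C11H14OS

Heavy atoms from the SMILES: 11 C, 1 O, 1 S.
Implicit hydrogens by atom environment:
  5 × C (aromatic): 1 H each → 5
  4 × C: 2 H each → 8
  1 × C: 1 H
  1 × C (aromatic): no H
  1 × O: no H
  1 × S: no H
  Total hydrogens = 14.
Molecular formula: C11H14OS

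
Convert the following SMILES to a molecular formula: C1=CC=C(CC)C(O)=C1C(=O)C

C10H12O2

Heavy atoms from the SMILES: 10 C, 2 O.
Implicit hydrogens by atom environment:
  3 × C (aromatic): 1 H each → 3
  3 × C (aromatic): no H
  2 × C: 3 H each → 6
  1 × C: 2 H
  1 × C: no H
  1 × O: 1 H
  1 × O: no H
  Total hydrogens = 12.
Molecular formula: C10H12O2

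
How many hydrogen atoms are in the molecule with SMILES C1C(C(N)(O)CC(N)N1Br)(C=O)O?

Hydrogens are implicit in SMILES; fill each atom to its normal valence:
  2 × C: 2 H each → 4
  2 × C: 1 H each → 2
  2 × C: no H
  2 × N: 2 H each → 4
  2 × O: 1 H each → 2
  1 × Br: no H
  1 × N: no H
  1 × O: no H
  Total hydrogens = 12.

12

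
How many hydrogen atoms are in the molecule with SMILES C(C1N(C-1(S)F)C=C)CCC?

Hydrogens are implicit in SMILES; fill each atom to its normal valence:
  4 × C: 2 H each → 8
  2 × C: 1 H each → 2
  1 × C: 3 H
  1 × C: no H
  1 × F: no H
  1 × N: no H
  1 × S: 1 H
  Total hydrogens = 14.

14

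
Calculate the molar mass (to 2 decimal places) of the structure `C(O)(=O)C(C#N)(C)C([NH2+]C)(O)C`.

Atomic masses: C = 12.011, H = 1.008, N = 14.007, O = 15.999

Molecular formula: C7H13N2O3+.
M = 7×12.011 + 13×1.008 + 2×14.007 + 3×15.999 = 173.19 g/mol.

173.19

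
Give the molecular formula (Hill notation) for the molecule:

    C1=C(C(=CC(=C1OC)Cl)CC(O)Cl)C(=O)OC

C11H12Cl2O4

Heavy atoms from the SMILES: 11 C, 2 Cl, 4 O.
Implicit hydrogens by atom environment:
  4 × C (aromatic): no H
  3 × O: no H
  2 × C: 3 H each → 6
  2 × C (aromatic): 1 H each → 2
  2 × Cl: no H
  1 × C: 2 H
  1 × C: 1 H
  1 × C: no H
  1 × O: 1 H
  Total hydrogens = 12.
Molecular formula: C11H12Cl2O4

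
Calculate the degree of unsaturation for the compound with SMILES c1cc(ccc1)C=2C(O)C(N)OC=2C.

6

Molecular formula from the SMILES: C11H13NO2.
DoU = (2C + 2 + N − H − X)/2 = (2·11 + 2 + 1 − 13 − 0)/2 = 12/2 = 6.
(Structurally: 2 ring(s) + 4 π bond(s) = 6.)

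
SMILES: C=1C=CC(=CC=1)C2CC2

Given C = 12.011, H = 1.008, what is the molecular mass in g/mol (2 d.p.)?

118.18

Molecular formula: C9H10.
M = 9×12.011 + 10×1.008 = 118.18 g/mol.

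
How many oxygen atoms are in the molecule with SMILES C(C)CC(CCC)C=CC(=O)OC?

2

The symbol for oxygen appears 2 times in the SMILES.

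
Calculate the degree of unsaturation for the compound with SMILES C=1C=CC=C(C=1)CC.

4

Molecular formula from the SMILES: C8H10.
DoU = (2C + 2 + N − H − X)/2 = (2·8 + 2 + 0 − 10 − 0)/2 = 8/2 = 4.
(Structurally: 1 ring(s) + 3 π bond(s) = 4.)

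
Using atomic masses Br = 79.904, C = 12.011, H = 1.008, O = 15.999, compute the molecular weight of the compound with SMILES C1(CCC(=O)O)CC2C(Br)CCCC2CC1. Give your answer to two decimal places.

Molecular formula: C13H21BrO2.
M = 1×79.904 + 13×12.011 + 21×1.008 + 2×15.999 = 289.21 g/mol.

289.21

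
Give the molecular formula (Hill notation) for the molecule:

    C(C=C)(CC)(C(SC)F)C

C8H15FS

Heavy atoms from the SMILES: 8 C, 1 F, 1 S.
Implicit hydrogens by atom environment:
  3 × C: 3 H each → 9
  2 × C: 2 H each → 4
  2 × C: 1 H each → 2
  1 × C: no H
  1 × F: no H
  1 × S: no H
  Total hydrogens = 15.
Molecular formula: C8H15FS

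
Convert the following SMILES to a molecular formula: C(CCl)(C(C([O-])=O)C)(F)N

Heavy atoms from the SMILES: 5 C, 1 Cl, 1 F, 1 N, 2 O.
Implicit hydrogens by atom environment:
  2 × C: no H
  1 × C: 3 H
  1 × C: 2 H
  1 × C: 1 H
  1 × Cl: no H
  1 × F: no H
  1 × N: 2 H
  1 × O: no H
  1 × O (charge -1): no H
  Total hydrogens = 8.
Net charge -1.
Molecular formula: C5H8ClFNO2-

C5H8ClFNO2-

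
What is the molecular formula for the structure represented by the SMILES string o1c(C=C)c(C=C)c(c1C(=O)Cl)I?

C9H6ClIO2

Heavy atoms from the SMILES: 9 C, 1 Cl, 1 I, 2 O.
Implicit hydrogens by atom environment:
  4 × C (aromatic): no H
  2 × C: 2 H each → 4
  2 × C: 1 H each → 2
  1 × C: no H
  1 × Cl: no H
  1 × I: no H
  1 × O (aromatic): no H
  1 × O: no H
  Total hydrogens = 6.
Molecular formula: C9H6ClIO2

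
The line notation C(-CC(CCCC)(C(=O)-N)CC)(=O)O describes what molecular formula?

Heavy atoms from the SMILES: 10 C, 1 N, 3 O.
Implicit hydrogens by atom environment:
  5 × C: 2 H each → 10
  3 × C: no H
  2 × C: 3 H each → 6
  2 × O: no H
  1 × N: 2 H
  1 × O: 1 H
  Total hydrogens = 19.
Molecular formula: C10H19NO3

C10H19NO3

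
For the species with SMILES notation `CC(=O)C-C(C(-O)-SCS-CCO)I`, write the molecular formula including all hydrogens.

C8H15IO3S2

Heavy atoms from the SMILES: 8 C, 1 I, 3 O, 2 S.
Implicit hydrogens by atom environment:
  4 × C: 2 H each → 8
  2 × C: 1 H each → 2
  2 × O: 1 H each → 2
  2 × S: no H
  1 × C: 3 H
  1 × C: no H
  1 × I: no H
  1 × O: no H
  Total hydrogens = 15.
Molecular formula: C8H15IO3S2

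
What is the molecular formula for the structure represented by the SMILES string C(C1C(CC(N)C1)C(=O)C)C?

C9H17NO

Heavy atoms from the SMILES: 9 C, 1 N, 1 O.
Implicit hydrogens by atom environment:
  3 × C: 2 H each → 6
  3 × C: 1 H each → 3
  2 × C: 3 H each → 6
  1 × C: no H
  1 × N: 2 H
  1 × O: no H
  Total hydrogens = 17.
Molecular formula: C9H17NO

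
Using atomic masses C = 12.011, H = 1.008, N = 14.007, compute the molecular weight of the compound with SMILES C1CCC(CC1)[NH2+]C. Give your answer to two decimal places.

114.21

Molecular formula: C7H16N+.
M = 7×12.011 + 16×1.008 + 1×14.007 = 114.21 g/mol.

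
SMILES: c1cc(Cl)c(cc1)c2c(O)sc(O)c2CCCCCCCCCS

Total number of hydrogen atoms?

25

Hydrogens are implicit in SMILES; fill each atom to its normal valence:
  9 × C: 2 H each → 18
  6 × C (aromatic): no H
  4 × C (aromatic): 1 H each → 4
  2 × O: 1 H each → 2
  1 × Cl: no H
  1 × S: 1 H
  1 × S (aromatic): no H
  Total hydrogens = 25.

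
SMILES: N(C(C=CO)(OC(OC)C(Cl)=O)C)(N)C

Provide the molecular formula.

C8H15ClN2O4

Heavy atoms from the SMILES: 8 C, 1 Cl, 2 N, 4 O.
Implicit hydrogens by atom environment:
  3 × C: 3 H each → 9
  3 × C: 1 H each → 3
  3 × O: no H
  2 × C: no H
  1 × Cl: no H
  1 × N: 2 H
  1 × N: no H
  1 × O: 1 H
  Total hydrogens = 15.
Molecular formula: C8H15ClN2O4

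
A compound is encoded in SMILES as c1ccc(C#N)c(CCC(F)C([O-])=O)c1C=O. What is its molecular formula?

C12H9FNO3-

Heavy atoms from the SMILES: 12 C, 1 F, 1 N, 3 O.
Implicit hydrogens by atom environment:
  3 × C (aromatic): 1 H each → 3
  3 × C (aromatic): no H
  2 × C: 2 H each → 4
  2 × C: 1 H each → 2
  2 × C: no H
  2 × O: no H
  1 × F: no H
  1 × N: no H
  1 × O (charge -1): no H
  Total hydrogens = 9.
Net charge -1.
Molecular formula: C12H9FNO3-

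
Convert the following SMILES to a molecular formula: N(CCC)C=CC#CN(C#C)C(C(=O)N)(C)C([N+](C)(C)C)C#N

C17H26N5O+

Heavy atoms from the SMILES: 17 C, 5 N, 1 O.
Implicit hydrogens by atom environment:
  6 × C: no H
  5 × C: 3 H each → 15
  4 × C: 1 H each → 4
  2 × C: 2 H each → 4
  2 × N: no H
  1 × N: 2 H
  1 × N: 1 H
  1 × N (charge +1): no H
  1 × O: no H
  Total hydrogens = 26.
Net charge +1.
Molecular formula: C17H26N5O+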